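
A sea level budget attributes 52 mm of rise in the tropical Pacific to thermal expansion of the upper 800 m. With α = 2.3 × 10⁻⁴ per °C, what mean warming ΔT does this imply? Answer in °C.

ΔT ≈ 0.283 °C

ΔT = Δh/(αH) = 0.052 / (2.3×10⁻⁴ × 800) ≈ 0.2826 °C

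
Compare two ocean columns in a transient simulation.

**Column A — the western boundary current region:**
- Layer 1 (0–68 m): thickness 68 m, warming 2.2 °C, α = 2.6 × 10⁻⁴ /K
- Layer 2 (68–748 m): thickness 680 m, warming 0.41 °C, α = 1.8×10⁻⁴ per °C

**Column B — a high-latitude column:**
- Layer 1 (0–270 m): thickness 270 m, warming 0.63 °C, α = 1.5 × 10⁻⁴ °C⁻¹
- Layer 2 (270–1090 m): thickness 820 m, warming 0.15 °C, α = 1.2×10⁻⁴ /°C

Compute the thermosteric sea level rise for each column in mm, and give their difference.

A Layer 1: 68 × 2.6×10⁻⁴ × 2.2 = 0.038896 m
A 68–748 m: 0.41 × 680 × 1.8×10⁻⁴ = 0.050184 m
A total: 0.08908 m
B 0–270 m: 270 × 0.63 × 1.5×10⁻⁴ = 0.025515 m
B 270–1090 m: 820 × 0.15 × 1.2×10⁻⁴ = 0.01476 m
B total: 0.040275 m
Difference: 0.08908 − 0.040275 = 0.048805 m

Δh_A ≈ 89.1 mm, Δh_B ≈ 40.3 mm; difference ≈ 48.8 mm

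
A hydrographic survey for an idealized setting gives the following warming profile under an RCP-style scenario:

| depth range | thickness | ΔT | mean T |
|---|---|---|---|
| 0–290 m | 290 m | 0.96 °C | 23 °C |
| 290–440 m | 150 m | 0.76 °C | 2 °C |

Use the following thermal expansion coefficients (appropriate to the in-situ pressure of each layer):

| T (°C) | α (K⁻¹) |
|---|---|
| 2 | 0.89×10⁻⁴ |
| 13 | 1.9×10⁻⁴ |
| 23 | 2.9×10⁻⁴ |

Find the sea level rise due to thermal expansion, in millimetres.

Δh ≈ 90.9 mm

Layer 1 at 23 °C → α = 2.9×10⁻⁴ K⁻¹
Layer 2 at 2 °C → α = 0.89×10⁻⁴ K⁻¹
0–290 m: 290 × 0.96 × 2.9×10⁻⁴ = 0.080736 m
Layer 2: 0.89×10⁻⁴ × 150 × 0.76 = 0.010146 m
Δh = 0.080736 + 0.010146 = 0.090882 m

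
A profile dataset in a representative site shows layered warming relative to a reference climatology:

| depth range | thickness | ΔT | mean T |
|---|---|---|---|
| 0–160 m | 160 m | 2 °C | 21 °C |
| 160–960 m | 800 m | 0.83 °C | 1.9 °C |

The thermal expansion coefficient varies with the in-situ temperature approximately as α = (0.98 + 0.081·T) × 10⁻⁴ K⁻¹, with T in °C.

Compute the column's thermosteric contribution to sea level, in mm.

about 160 mm

Layer 1: α = (0.98 + 0.081×21)×10⁻⁴ = 2.681×10⁻⁴ K⁻¹
Layer 2: α = (0.98 + 0.081×1.9)×10⁻⁴ = 1.1339×10⁻⁴ K⁻¹
Layer 1: 2 × 2.681×10⁻⁴ × 160 = 0.085792 m
160–960 m: 0.83 × 800 × 1.1339×10⁻⁴ = 0.07529096 m
Δh = 0.085792 + 0.07529096 = 0.16108296 m ≈ 160 mm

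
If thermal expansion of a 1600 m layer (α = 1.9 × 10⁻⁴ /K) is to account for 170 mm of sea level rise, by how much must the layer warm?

ΔT = Δh/(αH) = 0.17 / (1.9×10⁻⁴ × 1600) ≈ 0.5592 K

about 0.56 K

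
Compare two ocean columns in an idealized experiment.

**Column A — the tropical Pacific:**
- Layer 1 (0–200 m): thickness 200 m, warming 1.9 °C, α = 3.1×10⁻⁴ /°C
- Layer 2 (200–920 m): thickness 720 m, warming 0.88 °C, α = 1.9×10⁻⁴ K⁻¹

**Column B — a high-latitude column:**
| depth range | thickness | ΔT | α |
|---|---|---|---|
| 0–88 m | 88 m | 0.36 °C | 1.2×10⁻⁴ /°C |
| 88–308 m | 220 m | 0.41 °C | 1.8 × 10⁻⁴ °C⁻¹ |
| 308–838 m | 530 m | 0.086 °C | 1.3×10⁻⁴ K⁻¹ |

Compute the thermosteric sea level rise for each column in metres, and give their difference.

A: 0.238 m; B: 0.0260 m; difference 0.212 m

A 0–200 m: 3.1×10⁻⁴ × 1.9 × 200 = 0.11780 m
A 1.9×10⁻⁴ × 0.88 × 720 = 0.120384 m
A total: 0.238184 m
B 1.2×10⁻⁴ × 0.36 × 88 = 0.0038016 m
B Layer 2: 1.8×10⁻⁴ × 0.41 × 220 = 0.016236 m
B Layer 3: 0.086 × 530 × 1.3×10⁻⁴ = 0.0059254 m
B total: 0.025963 m
Difference: 0.238184 − 0.025963 = 0.212221 m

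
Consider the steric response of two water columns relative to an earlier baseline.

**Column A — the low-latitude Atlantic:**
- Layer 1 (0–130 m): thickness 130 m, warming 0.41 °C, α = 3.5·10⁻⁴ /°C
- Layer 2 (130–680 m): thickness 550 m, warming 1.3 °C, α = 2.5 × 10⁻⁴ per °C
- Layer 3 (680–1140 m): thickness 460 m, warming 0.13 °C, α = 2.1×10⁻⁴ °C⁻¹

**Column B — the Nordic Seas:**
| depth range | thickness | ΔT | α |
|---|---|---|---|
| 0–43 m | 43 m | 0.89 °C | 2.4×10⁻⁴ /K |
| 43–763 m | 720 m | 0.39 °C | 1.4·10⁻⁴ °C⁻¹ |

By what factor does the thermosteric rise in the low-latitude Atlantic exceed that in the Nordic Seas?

≈ 4.3×

A Layer 1: 3.5×10⁻⁴ × 0.41 × 130 = 0.018655 m
A 130–680 m: 2.5×10⁻⁴ × 550 × 1.3 = 0.17875 m
A Layer 3: 2.1×10⁻⁴ × 460 × 0.13 = 0.012558 m
A total: 0.209963 m
B 0.89 × 43 × 2.4×10⁻⁴ = 0.0091848 m
B 43–763 m: 1.4×10⁻⁴ × 720 × 0.39 = 0.039312 m
B total: 0.0484968 m
Ratio: 0.209963 / 0.0484968 ≈ 4.329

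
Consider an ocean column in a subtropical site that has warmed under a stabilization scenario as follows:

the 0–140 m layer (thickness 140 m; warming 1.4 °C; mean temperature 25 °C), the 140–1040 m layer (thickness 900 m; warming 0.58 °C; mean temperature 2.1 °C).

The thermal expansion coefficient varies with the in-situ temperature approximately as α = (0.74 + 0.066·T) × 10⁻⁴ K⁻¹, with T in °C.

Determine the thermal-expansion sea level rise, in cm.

Δh ≈ 9.27 cm

Layer 1: α = (0.74 + 0.066×25)×10⁻⁴ = 2.39×10⁻⁴ K⁻¹
Layer 2: α = (0.74 + 0.066×2.1)×10⁻⁴ = 0.8786×10⁻⁴ K⁻¹
0–140 m: 1.4 × 2.39×10⁻⁴ × 140 = 0.046844 m
Layer 2: 0.58 × 0.8786×10⁻⁴ × 900 = 0.04586292 m
Δh = 0.046844 + 0.04586292 = 0.09270692 m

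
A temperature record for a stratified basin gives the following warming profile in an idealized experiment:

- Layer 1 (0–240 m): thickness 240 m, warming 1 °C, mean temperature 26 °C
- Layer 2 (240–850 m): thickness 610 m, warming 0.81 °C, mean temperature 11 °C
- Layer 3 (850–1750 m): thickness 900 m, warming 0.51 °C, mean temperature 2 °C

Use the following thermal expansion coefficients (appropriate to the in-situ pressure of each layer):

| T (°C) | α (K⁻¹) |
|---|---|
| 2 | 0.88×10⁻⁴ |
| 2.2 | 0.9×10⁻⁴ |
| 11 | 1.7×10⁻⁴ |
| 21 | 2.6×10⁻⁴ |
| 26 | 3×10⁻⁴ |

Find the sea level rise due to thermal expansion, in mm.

196 mm of thermosteric rise

Layer 1 at 26 °C → α = 3×10⁻⁴ K⁻¹
Layer 2 at 11 °C → α = 1.7×10⁻⁴ K⁻¹
Layer 3 at 2 °C → α = 0.88×10⁻⁴ K⁻¹
240 × 3×10⁻⁴ × 1 = 0.07200 m
240–850 m: 610 × 0.81 × 1.7×10⁻⁴ = 0.083997 m
0.51 × 900 × 0.88×10⁻⁴ = 0.040392 m
Δh = 0.07200 + 0.083997 + 0.040392 = 0.196389 m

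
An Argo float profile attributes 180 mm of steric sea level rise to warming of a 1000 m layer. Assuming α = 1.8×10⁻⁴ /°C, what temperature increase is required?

ΔT ≈ 1.00 K

ΔT = Δh/(αH) = 0.18 / (1.8×10⁻⁴ × 1000) = 1.000 K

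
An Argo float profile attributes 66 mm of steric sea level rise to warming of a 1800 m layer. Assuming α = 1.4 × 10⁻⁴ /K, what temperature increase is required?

ΔT = Δh/(αH) = 0.066 / (1.4×10⁻⁴ × 1800) ≈ 0.2619 K

ΔT ≈ 0.262 K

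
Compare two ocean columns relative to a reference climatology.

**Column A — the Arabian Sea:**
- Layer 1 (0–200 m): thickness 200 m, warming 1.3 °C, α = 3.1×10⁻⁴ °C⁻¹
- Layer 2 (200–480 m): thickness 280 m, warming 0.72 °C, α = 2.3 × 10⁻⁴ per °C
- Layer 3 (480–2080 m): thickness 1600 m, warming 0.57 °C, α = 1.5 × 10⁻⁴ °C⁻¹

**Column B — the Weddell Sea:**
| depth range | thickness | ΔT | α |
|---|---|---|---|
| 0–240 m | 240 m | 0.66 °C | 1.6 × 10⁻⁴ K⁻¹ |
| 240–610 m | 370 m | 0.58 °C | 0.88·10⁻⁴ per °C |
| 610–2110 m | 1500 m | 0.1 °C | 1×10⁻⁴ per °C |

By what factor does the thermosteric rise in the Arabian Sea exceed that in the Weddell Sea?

A 200 × 3.1×10⁻⁴ × 1.3 = 0.08060 m
A 200–480 m: 280 × 0.72 × 2.3×10⁻⁴ = 0.046368 m
A 1.5×10⁻⁴ × 1600 × 0.57 = 0.13680 m
A total: 0.263768 m
B Layer 1: 1.6×10⁻⁴ × 240 × 0.66 = 0.025344 m
B 240–610 m: 0.88×10⁻⁴ × 0.58 × 370 = 0.0188848 m
B Layer 3: 1×10⁻⁴ × 0.1 × 1500 = 0.01500 m
B total: 0.0592288 m
Ratio: 0.263768 / 0.0592288 ≈ 4.453

a factor of 4.5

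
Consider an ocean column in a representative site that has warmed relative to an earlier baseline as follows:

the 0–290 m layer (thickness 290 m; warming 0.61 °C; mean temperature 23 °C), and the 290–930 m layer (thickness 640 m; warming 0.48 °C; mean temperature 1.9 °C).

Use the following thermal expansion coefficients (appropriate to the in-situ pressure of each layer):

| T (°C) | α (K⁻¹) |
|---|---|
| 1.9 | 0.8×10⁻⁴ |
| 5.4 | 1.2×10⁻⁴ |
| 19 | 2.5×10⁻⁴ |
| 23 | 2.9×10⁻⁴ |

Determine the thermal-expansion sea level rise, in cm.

Layer 1 at 23 °C → α = 2.9×10⁻⁴ K⁻¹
Layer 2 at 1.9 °C → α = 0.8×10⁻⁴ K⁻¹
290 × 0.61 × 2.9×10⁻⁴ = 0.051301 m
290–930 m: 0.48 × 640 × 0.8×10⁻⁴ = 0.024576 m
Δh = 0.051301 + 0.024576 = 0.075877 m

Δh ≈ 7.6 cm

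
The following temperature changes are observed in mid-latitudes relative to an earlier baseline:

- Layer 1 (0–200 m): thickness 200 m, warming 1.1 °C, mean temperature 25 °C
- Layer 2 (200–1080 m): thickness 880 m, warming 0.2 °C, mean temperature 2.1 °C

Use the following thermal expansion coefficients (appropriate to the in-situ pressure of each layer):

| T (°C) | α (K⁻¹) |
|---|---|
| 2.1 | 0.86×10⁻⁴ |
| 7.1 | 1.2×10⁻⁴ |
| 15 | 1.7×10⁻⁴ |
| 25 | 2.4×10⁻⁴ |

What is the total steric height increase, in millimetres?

Layer 1 at 25 °C → α = 2.4×10⁻⁴ K⁻¹
Layer 2 at 2.1 °C → α = 0.86×10⁻⁴ K⁻¹
0–200 m: 2.4×10⁻⁴ × 200 × 1.1 = 0.05280 m
Layer 2: 0.86×10⁻⁴ × 0.2 × 880 = 0.015136 m
Δh = 0.05280 + 0.015136 = 0.067936 m

about 68 mm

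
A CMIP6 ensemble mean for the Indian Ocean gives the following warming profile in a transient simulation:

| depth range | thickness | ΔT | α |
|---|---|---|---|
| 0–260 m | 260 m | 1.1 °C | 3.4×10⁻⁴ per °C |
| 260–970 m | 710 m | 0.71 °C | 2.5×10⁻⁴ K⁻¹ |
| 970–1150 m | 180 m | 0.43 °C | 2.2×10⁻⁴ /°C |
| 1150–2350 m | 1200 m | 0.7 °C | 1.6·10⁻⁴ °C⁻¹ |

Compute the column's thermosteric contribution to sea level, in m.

0.375 m of thermosteric rise

Layer 1: 260 × 3.4×10⁻⁴ × 1.1 = 0.09724 m
260–970 m: 710 × 0.71 × 2.5×10⁻⁴ = 0.126025 m
Layer 3: 0.43 × 180 × 2.2×10⁻⁴ = 0.017028 m
Layer 4: 1200 × 1.6×10⁻⁴ × 0.7 = 0.13440 m
Δh = 0.09724 + 0.126025 + 0.017028 + 0.13440 = 0.374693 m ≈ 0.375 m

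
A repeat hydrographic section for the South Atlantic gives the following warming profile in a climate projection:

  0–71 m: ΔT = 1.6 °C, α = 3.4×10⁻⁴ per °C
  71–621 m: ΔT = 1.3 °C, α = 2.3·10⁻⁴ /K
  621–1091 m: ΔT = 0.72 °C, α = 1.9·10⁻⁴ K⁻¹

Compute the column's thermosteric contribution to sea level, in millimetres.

Layer 1: 71 × 3.4×10⁻⁴ × 1.6 = 0.038624 m
2.3×10⁻⁴ × 550 × 1.3 = 0.16445 m
Layer 3: 470 × 0.72 × 1.9×10⁻⁴ = 0.064296 m
Δh = 0.038624 + 0.16445 + 0.064296 = 0.26737 m ≈ 270 mm

Δh = 270 mm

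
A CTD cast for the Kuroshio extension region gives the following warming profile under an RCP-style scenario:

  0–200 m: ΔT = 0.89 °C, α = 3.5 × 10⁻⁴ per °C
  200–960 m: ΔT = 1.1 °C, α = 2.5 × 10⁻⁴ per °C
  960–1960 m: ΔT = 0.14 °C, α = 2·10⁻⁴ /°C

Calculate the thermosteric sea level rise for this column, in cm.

Layer 1: 0.89 × 3.5×10⁻⁴ × 200 = 0.06230 m
Layer 2: 2.5×10⁻⁴ × 1.1 × 760 = 0.20900 m
960–1960 m: 0.14 × 1000 × 2×10⁻⁴ = 0.02800 m
Δh = 0.06230 + 0.20900 + 0.02800 = 0.29930 m

29.9 cm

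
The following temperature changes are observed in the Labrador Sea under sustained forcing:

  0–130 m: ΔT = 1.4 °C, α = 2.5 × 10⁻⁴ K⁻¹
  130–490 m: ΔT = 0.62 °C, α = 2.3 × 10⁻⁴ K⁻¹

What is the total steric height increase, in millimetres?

Layer 1: 2.5×10⁻⁴ × 1.4 × 130 = 0.04550 m
0.62 × 360 × 2.3×10⁻⁴ = 0.051336 m
Δh = 0.04550 + 0.051336 = 0.096836 m ≈ 96.8 mm

Δh ≈ 96.8 mm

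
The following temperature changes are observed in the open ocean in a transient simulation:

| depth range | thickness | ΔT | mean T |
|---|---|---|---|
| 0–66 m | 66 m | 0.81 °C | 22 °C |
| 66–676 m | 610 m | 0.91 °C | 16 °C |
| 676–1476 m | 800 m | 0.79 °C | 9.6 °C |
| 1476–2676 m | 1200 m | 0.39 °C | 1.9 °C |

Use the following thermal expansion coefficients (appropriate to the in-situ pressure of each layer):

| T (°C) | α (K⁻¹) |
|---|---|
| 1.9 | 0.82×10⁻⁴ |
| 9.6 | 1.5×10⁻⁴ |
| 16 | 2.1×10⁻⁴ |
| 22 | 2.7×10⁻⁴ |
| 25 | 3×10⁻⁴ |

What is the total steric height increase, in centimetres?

about 26.4 cm

Layer 1 at 22 °C → α = 2.7×10⁻⁴ K⁻¹
Layer 2 at 16 °C → α = 2.1×10⁻⁴ K⁻¹
Layer 3 at 9.6 °C → α = 1.5×10⁻⁴ K⁻¹
Layer 4 at 1.9 °C → α = 0.82×10⁻⁴ K⁻¹
Layer 1: 2.7×10⁻⁴ × 66 × 0.81 = 0.0144342 m
Layer 2: 2.1×10⁻⁴ × 0.91 × 610 = 0.116571 m
0.79 × 1.5×10⁻⁴ × 800 = 0.09480 m
1476–2676 m: 0.82×10⁻⁴ × 0.39 × 1200 = 0.038376 m
Δh = 0.0144342 + 0.116571 + 0.09480 + 0.038376 = 0.2641812 m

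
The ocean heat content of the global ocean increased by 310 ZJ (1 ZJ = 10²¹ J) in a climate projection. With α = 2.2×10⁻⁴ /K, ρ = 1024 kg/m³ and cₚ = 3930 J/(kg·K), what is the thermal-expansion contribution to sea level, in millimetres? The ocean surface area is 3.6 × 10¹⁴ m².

Δh ≈ 47.1 mm

Per unit area: Q = 310×10²¹ / (3.6×10¹⁴) ≈ 8.611×10⁸ J/m²
Δh = αQ/(ρcₚ) = 2.2×10⁻⁴ × 8.611×10⁸ / (1024 × 3930) ≈ 0.047074 m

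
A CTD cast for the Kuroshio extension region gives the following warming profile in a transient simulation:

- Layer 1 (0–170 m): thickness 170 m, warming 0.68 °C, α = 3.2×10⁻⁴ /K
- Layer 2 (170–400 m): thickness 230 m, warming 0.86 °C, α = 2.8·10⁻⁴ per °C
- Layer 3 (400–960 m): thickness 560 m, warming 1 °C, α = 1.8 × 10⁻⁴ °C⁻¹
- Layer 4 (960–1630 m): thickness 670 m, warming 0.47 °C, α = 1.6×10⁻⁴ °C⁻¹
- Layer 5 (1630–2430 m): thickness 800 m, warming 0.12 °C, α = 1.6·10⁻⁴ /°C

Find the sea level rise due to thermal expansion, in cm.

0.68 × 3.2×10⁻⁴ × 170 = 0.036992 m
0.86 × 2.8×10⁻⁴ × 230 = 0.055384 m
400–960 m: 1.8×10⁻⁴ × 1 × 560 = 0.10080 m
0.47 × 1.6×10⁻⁴ × 670 = 0.050384 m
Layer 5: 1.6×10⁻⁴ × 0.12 × 800 = 0.01536 m
Δh = 0.036992 + 0.055384 + 0.10080 + 0.050384 + 0.01536 = 0.25892 m

25.9 cm of thermosteric rise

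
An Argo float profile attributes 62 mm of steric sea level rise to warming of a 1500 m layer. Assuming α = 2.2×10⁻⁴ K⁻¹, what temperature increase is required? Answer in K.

ΔT = Δh/(αH) = 0.062 / (2.2×10⁻⁴ × 1500) ≈ 0.1879 K

ΔT ≈ 0.19 K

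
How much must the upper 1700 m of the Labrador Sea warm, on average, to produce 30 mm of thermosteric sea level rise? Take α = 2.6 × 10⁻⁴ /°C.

ΔT ≈ 0.068 °C

ΔT = Δh/(αH) = 0.03 / (2.6×10⁻⁴ × 1700) ≈ 0.06787 °C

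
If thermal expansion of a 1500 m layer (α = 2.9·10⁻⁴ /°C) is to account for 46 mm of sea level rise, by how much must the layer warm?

ΔT = Δh/(αH) = 0.046 / (2.9×10⁻⁴ × 1500) ≈ 0.1057 °C

about 0.11 °C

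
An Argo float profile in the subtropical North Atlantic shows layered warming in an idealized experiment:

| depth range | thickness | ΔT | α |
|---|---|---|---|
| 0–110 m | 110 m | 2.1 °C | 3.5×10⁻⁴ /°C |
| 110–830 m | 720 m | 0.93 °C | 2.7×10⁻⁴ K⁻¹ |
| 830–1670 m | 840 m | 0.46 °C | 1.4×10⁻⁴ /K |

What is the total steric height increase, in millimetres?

about 316 mm

Layer 1: 3.5×10⁻⁴ × 110 × 2.1 = 0.08085 m
2.7×10⁻⁴ × 0.93 × 720 = 0.180792 m
830–1670 m: 1.4×10⁻⁴ × 0.46 × 840 = 0.054096 m
Δh = 0.08085 + 0.180792 + 0.054096 = 0.315738 m ≈ 316 mm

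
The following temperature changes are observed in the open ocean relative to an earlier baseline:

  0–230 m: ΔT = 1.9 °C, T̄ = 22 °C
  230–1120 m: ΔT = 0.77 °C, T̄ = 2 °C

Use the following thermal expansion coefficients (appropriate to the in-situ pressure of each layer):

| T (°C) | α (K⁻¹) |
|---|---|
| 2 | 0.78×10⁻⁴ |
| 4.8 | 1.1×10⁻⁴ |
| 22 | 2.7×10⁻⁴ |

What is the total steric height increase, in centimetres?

about 17.1 cm

Layer 1 at 22 °C → α = 2.7×10⁻⁴ K⁻¹
Layer 2 at 2 °C → α = 0.78×10⁻⁴ K⁻¹
0–230 m: 1.9 × 230 × 2.7×10⁻⁴ = 0.11799 m
230–1120 m: 0.78×10⁻⁴ × 0.77 × 890 = 0.0534534 m
Δh = 0.11799 + 0.0534534 = 0.1714434 m ≈ 17.1 cm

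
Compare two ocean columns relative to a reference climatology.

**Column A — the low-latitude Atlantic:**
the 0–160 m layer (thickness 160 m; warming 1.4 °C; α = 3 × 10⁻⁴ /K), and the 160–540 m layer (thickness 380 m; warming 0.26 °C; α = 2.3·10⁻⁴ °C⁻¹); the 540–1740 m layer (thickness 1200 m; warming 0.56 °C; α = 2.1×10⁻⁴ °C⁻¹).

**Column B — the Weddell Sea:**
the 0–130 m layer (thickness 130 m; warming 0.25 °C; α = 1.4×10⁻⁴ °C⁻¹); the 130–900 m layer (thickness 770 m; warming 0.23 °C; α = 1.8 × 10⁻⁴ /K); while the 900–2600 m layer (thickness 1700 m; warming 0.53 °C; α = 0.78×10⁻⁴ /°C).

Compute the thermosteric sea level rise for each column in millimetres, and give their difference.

Δh_A ≈ 230 mm, Δh_B ≈ 110 mm; difference ≈ 120 mm

A 0–160 m: 3×10⁻⁴ × 160 × 1.4 = 0.06720 m
A 160–540 m: 0.26 × 2.3×10⁻⁴ × 380 = 0.022724 m
A 2.1×10⁻⁴ × 0.56 × 1200 = 0.14112 m
A total: 0.231044 m
B 130 × 1.4×10⁻⁴ × 0.25 = 0.00455 m
B 770 × 0.23 × 1.8×10⁻⁴ = 0.031878 m
B Layer 3: 0.78×10⁻⁴ × 1700 × 0.53 = 0.070278 m
B total: 0.106706 m
Difference: 0.231044 − 0.106706 = 0.124338 m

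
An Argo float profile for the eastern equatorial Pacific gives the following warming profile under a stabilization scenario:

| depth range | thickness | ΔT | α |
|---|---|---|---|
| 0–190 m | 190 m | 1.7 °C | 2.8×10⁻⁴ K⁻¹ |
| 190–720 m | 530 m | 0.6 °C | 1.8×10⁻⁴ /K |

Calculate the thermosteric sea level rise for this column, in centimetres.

Layer 1: 2.8×10⁻⁴ × 1.7 × 190 = 0.09044 m
Layer 2: 530 × 1.8×10⁻⁴ × 0.6 = 0.05724 m
Δh = 0.09044 + 0.05724 = 0.14768 m

14.8 cm of thermosteric rise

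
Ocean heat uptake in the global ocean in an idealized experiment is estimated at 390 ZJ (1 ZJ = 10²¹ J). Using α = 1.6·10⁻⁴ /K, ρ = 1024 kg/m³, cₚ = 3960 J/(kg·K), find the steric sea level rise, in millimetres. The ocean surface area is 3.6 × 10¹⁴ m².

about 42.7 mm

Per unit area: Q = 390×10²¹ / (3.6×10¹⁴) ≈ 1.083×10⁹ J/m²
Δh = αQ/(ρcₚ) = 1.6×10⁻⁴ × 1.083×10⁹ / (1024 × 3960) ≈ 0.042732 m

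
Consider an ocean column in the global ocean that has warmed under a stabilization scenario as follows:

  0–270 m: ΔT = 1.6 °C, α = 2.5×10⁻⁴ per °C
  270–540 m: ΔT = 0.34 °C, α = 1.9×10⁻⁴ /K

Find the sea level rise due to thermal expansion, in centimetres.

Δh = 12.5 cm

0–270 m: 2.5×10⁻⁴ × 270 × 1.6 = 0.10800 m
Layer 2: 270 × 0.34 × 1.9×10⁻⁴ = 0.017442 m
Δh = 0.10800 + 0.017442 = 0.125442 m ≈ 12.5 cm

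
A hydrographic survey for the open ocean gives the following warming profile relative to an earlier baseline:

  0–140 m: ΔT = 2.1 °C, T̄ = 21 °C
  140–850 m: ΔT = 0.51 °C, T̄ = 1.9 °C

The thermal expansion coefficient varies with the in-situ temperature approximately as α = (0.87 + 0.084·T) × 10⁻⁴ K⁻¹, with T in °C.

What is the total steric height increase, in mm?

Layer 1: α = (0.87 + 0.084×21)×10⁻⁴ = 2.634×10⁻⁴ K⁻¹
Layer 2: α = (0.87 + 0.084×1.9)×10⁻⁴ = 1.0296×10⁻⁴ K⁻¹
0–140 m: 2.634×10⁻⁴ × 2.1 × 140 = 0.0774396 m
140–850 m: 0.51 × 1.0296×10⁻⁴ × 710 = 0.037281816 m
Δh = 0.0774396 + 0.037281816 = 0.114721416 m

110 mm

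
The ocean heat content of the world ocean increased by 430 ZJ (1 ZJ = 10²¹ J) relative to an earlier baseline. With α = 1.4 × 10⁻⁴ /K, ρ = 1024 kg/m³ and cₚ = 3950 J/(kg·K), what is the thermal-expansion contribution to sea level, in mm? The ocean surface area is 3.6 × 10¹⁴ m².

Per unit area: Q = 430×10²¹ / (3.6×10¹⁴) ≈ 1.194×10⁹ J/m²
Δh = αQ/(ρcₚ) = 1.4×10⁻⁴ × 1.194×10⁹ / (1024 × 3950) ≈ 0.041327 m

41.3 mm of thermosteric rise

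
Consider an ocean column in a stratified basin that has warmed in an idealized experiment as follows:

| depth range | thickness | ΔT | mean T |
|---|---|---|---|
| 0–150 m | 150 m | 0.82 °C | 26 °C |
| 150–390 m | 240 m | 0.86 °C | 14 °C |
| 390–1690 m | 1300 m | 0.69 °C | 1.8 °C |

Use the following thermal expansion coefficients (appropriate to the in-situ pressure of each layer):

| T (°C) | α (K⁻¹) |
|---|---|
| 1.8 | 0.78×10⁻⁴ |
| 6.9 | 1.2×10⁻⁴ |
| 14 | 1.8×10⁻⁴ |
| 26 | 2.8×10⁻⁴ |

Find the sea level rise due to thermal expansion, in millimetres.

140 mm

Layer 1 at 26 °C → α = 2.8×10⁻⁴ K⁻¹
Layer 2 at 14 °C → α = 1.8×10⁻⁴ K⁻¹
Layer 3 at 1.8 °C → α = 0.78×10⁻⁴ K⁻¹
Layer 1: 0.82 × 2.8×10⁻⁴ × 150 = 0.03444 m
0.86 × 1.8×10⁻⁴ × 240 = 0.037152 m
Layer 3: 0.78×10⁻⁴ × 0.69 × 1300 = 0.069966 m
Δh = 0.03444 + 0.037152 + 0.069966 = 0.141558 m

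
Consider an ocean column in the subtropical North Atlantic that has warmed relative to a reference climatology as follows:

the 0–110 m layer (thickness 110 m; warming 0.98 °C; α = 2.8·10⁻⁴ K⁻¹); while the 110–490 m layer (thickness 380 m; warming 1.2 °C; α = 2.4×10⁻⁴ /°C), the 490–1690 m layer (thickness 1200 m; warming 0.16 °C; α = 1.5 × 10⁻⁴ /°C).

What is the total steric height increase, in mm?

0–110 m: 0.98 × 2.8×10⁻⁴ × 110 = 0.030184 m
380 × 1.2 × 2.4×10⁻⁴ = 0.10944 m
490–1690 m: 1.5×10⁻⁴ × 1200 × 0.16 = 0.02880 m
Δh = 0.030184 + 0.10944 + 0.02880 = 0.168424 m ≈ 168 mm

168 mm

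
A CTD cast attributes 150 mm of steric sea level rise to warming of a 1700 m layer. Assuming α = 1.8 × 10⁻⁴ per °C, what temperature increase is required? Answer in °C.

ΔT ≈ 0.49 °C

ΔT = Δh/(αH) = 0.15 / (1.8×10⁻⁴ × 1700) ≈ 0.4902 °C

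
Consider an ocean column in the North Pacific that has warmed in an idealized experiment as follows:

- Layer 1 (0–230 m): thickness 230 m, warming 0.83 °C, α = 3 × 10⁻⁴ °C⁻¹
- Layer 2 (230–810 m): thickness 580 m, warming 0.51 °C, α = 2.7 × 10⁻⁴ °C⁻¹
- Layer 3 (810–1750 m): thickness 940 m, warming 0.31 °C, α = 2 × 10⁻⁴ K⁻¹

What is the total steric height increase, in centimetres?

about 19.5 cm

0–230 m: 0.83 × 230 × 3×10⁻⁴ = 0.05727 m
230–810 m: 2.7×10⁻⁴ × 0.51 × 580 = 0.079866 m
810–1750 m: 0.31 × 2×10⁻⁴ × 940 = 0.05828 m
Δh = 0.05727 + 0.079866 + 0.05828 = 0.195416 m ≈ 19.5 cm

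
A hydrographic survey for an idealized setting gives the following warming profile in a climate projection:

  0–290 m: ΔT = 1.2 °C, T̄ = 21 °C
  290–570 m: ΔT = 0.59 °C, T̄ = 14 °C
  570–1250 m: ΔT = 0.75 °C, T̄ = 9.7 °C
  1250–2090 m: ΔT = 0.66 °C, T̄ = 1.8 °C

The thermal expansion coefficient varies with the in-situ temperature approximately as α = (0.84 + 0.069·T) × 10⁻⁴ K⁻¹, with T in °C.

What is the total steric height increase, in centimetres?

Layer 1: α = (0.84 + 0.069×21)×10⁻⁴ = 2.289×10⁻⁴ K⁻¹
Layer 2: α = (0.84 + 0.069×14)×10⁻⁴ = 1.806×10⁻⁴ K⁻¹
Layer 3: α = (0.84 + 0.069×9.7)×10⁻⁴ = 1.5093×10⁻⁴ K⁻¹
Layer 4: α = (0.84 + 0.069×1.8)×10⁻⁴ = 0.9642×10⁻⁴ K⁻¹
290 × 1.2 × 2.289×10⁻⁴ = 0.0796572 m
290–570 m: 1.806×10⁻⁴ × 280 × 0.59 = 0.02983512 m
570–1250 m: 0.75 × 680 × 1.5093×10⁻⁴ = 0.0769743 m
1250–2090 m: 0.66 × 840 × 0.9642×10⁻⁴ = 0.053455248 m
Δh = 0.0796572 + 0.02983512 + 0.0769743 + 0.053455248 = 0.239921868 m

24 cm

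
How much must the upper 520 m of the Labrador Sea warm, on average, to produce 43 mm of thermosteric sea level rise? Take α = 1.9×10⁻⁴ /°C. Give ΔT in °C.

0.435 °C

ΔT = Δh/(αH) = 0.043 / (1.9×10⁻⁴ × 520) ≈ 0.4352 °C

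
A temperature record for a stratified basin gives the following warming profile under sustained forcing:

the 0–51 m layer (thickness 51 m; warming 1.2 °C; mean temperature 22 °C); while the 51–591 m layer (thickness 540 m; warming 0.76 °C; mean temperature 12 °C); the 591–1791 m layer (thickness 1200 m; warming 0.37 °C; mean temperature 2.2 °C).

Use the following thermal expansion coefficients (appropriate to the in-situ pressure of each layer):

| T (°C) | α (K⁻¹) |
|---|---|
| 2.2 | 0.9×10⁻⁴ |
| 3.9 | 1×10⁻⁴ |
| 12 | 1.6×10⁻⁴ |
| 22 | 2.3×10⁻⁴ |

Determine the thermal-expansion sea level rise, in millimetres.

Layer 1 at 22 °C → α = 2.3×10⁻⁴ K⁻¹
Layer 2 at 12 °C → α = 1.6×10⁻⁴ K⁻¹
Layer 3 at 2.2 °C → α = 0.9×10⁻⁴ K⁻¹
Layer 1: 2.3×10⁻⁴ × 51 × 1.2 = 0.014076 m
Layer 2: 0.76 × 1.6×10⁻⁴ × 540 = 0.065664 m
591–1791 m: 1200 × 0.9×10⁻⁴ × 0.37 = 0.03996 m
Δh = 0.014076 + 0.065664 + 0.03996 = 0.11970 m ≈ 120 mm

Δh ≈ 120 mm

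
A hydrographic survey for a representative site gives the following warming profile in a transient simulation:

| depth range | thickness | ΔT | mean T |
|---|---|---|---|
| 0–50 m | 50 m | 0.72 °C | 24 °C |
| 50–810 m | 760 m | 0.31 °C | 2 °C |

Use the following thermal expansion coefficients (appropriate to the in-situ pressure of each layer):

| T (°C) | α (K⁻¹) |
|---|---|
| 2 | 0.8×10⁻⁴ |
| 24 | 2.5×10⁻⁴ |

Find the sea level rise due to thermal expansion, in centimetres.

2.78 cm of thermosteric rise

Layer 1 at 24 °C → α = 2.5×10⁻⁴ K⁻¹
Layer 2 at 2 °C → α = 0.8×10⁻⁴ K⁻¹
0–50 m: 50 × 0.72 × 2.5×10⁻⁴ = 0.00900 m
Layer 2: 760 × 0.31 × 0.8×10⁻⁴ = 0.018848 m
Δh = 0.00900 + 0.018848 = 0.027848 m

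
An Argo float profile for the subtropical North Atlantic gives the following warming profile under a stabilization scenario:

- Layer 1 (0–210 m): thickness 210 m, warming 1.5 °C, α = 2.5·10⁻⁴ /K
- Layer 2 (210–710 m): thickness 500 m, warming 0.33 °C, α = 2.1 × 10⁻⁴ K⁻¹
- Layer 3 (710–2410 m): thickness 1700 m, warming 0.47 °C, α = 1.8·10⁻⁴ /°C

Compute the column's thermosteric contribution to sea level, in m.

0.257 m of thermosteric rise

0–210 m: 2.5×10⁻⁴ × 1.5 × 210 = 0.07875 m
210–710 m: 0.33 × 500 × 2.1×10⁻⁴ = 0.03465 m
Layer 3: 1.8×10⁻⁴ × 1700 × 0.47 = 0.14382 m
Δh = 0.07875 + 0.03465 + 0.14382 = 0.25722 m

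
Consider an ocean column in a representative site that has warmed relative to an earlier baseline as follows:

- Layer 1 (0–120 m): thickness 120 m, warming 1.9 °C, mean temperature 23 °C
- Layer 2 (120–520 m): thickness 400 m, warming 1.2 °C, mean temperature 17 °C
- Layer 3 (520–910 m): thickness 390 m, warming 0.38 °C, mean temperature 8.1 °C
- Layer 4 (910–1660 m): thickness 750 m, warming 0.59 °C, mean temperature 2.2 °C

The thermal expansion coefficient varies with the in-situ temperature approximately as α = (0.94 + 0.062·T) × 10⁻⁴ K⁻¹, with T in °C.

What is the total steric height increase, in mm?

Layer 1: α = (0.94 + 0.062×23)×10⁻⁴ = 2.366×10⁻⁴ K⁻¹
Layer 2: α = (0.94 + 0.062×17)×10⁻⁴ = 1.994×10⁻⁴ K⁻¹
Layer 3: α = (0.94 + 0.062×8.1)×10⁻⁴ = 1.4422×10⁻⁴ K⁻¹
Layer 4: α = (0.94 + 0.062×2.2)×10⁻⁴ = 1.0764×10⁻⁴ K⁻¹
1.9 × 120 × 2.366×10⁻⁴ = 0.0539448 m
Layer 2: 1.2 × 400 × 1.994×10⁻⁴ = 0.095712 m
Layer 3: 1.4422×10⁻⁴ × 390 × 0.38 = 0.021373404 m
910–1660 m: 1.0764×10⁻⁴ × 0.59 × 750 = 0.0476307 m
Δh = 0.0539448 + 0.095712 + 0.021373404 + 0.0476307 = 0.218660904 m

Δh = 220 mm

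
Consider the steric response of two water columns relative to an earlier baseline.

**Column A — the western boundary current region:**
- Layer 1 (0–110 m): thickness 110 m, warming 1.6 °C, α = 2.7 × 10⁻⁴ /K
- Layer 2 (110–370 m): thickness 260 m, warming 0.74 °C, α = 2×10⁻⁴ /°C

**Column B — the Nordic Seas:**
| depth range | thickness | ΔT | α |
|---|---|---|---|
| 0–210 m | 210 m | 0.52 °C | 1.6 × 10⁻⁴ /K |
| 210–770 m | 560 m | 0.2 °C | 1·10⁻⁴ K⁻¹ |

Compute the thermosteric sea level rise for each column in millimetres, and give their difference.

A: 86 mm; B: 29 mm; difference 57 mm

A 1.6 × 2.7×10⁻⁴ × 110 = 0.04752 m
A 2×10⁻⁴ × 260 × 0.74 = 0.03848 m
A total: 0.08600 m
B 0.52 × 1.6×10⁻⁴ × 210 = 0.017472 m
B 210–770 m: 0.2 × 560 × 1×10⁻⁴ = 0.01120 m
B total: 0.028672 m
Difference: 0.08600 − 0.028672 = 0.057328 m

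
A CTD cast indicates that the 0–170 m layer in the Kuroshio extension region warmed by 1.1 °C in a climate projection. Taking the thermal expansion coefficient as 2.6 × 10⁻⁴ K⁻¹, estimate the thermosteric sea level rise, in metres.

Δh = αΔT·H = 2.6×10⁻⁴ × 1.1 × 170 = 0.04862 m

0.0486 m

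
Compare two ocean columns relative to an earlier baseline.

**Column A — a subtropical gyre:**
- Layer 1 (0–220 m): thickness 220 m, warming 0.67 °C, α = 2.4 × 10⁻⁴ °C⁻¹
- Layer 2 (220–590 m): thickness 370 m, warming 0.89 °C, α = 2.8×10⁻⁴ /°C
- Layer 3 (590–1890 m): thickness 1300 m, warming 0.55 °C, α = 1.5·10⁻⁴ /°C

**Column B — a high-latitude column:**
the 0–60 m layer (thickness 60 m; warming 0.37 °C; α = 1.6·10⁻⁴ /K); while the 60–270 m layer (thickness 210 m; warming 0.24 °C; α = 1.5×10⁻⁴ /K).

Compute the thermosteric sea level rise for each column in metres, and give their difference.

A 0–220 m: 2.4×10⁻⁴ × 220 × 0.67 = 0.035376 m
A Layer 2: 0.89 × 370 × 2.8×10⁻⁴ = 0.092204 m
A Layer 3: 1300 × 1.5×10⁻⁴ × 0.55 = 0.10725 m
A total: 0.23483 m
B 60 × 0.37 × 1.6×10⁻⁴ = 0.003552 m
B Layer 2: 1.5×10⁻⁴ × 210 × 0.24 = 0.00756 m
B total: 0.011112 m
Difference: 0.23483 − 0.011112 = 0.223718 m

Δh_A ≈ 0.235 m, Δh_B ≈ 0.0111 m; difference ≈ 0.224 m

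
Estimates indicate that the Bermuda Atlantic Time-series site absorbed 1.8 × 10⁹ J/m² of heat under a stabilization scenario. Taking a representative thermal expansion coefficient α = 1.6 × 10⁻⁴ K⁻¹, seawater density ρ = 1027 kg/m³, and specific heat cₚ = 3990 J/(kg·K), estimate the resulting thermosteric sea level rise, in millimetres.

Δh = αQ/(ρcₚ) = 1.6×10⁻⁴ × 1.8×10⁹ / (1027 × 3990) ≈ 0.070283 m

Δh = 70.3 mm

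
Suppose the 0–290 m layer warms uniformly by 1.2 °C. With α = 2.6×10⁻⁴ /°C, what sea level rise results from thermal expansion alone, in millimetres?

Δh = αΔT·H = 2.6×10⁻⁴ × 1.2 × 290 = 0.09048 m

about 90 mm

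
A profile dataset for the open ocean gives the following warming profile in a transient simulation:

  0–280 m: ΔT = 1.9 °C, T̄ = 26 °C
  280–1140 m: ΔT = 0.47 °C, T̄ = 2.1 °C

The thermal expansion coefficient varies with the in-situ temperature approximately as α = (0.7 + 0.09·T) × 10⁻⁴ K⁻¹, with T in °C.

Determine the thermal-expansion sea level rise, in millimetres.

198 mm of thermosteric rise

Layer 1: α = (0.7 + 0.09×26)×10⁻⁴ = 3.04×10⁻⁴ K⁻¹
Layer 2: α = (0.7 + 0.09×2.1)×10⁻⁴ = 0.889×10⁻⁴ K⁻¹
Layer 1: 3.04×10⁻⁴ × 1.9 × 280 = 0.161728 m
280–1140 m: 0.889×10⁻⁴ × 0.47 × 860 = 0.03593338 m
Δh = 0.161728 + 0.03593338 = 0.19766138 m ≈ 198 mm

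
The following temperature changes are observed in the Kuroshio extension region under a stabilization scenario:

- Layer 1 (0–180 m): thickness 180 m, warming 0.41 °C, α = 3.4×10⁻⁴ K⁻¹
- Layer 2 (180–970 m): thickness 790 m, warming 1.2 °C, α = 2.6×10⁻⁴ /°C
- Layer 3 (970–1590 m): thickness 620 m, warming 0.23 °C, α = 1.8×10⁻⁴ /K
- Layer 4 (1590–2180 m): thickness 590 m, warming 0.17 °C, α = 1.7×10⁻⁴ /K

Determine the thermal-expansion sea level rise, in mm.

314 mm

0.41 × 180 × 3.4×10⁻⁴ = 0.025092 m
180–970 m: 1.2 × 2.6×10⁻⁴ × 790 = 0.24648 m
620 × 0.23 × 1.8×10⁻⁴ = 0.025668 m
Layer 4: 1.7×10⁻⁴ × 0.17 × 590 = 0.017051 m
Δh = 0.025092 + 0.24648 + 0.025668 + 0.017051 = 0.314291 m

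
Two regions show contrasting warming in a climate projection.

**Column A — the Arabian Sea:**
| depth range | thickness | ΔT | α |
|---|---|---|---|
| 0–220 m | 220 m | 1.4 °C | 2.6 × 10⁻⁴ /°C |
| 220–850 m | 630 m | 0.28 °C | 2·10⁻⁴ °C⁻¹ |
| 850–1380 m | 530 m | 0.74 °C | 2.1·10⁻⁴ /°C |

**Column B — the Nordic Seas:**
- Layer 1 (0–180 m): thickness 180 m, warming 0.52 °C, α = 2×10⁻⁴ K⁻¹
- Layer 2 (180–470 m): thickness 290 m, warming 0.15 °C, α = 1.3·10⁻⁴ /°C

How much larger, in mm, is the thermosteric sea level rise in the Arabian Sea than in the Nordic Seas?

A 220 × 2.6×10⁻⁴ × 1.4 = 0.08008 m
A Layer 2: 0.28 × 2×10⁻⁴ × 630 = 0.03528 m
A 850–1380 m: 0.74 × 530 × 2.1×10⁻⁴ = 0.082362 m
A total: 0.197722 m
B 0.52 × 180 × 2×10⁻⁴ = 0.01872 m
B 1.3×10⁻⁴ × 0.15 × 290 = 0.005655 m
B total: 0.024375 m
Difference: 0.197722 − 0.024375 = 0.173347 m

173 mm larger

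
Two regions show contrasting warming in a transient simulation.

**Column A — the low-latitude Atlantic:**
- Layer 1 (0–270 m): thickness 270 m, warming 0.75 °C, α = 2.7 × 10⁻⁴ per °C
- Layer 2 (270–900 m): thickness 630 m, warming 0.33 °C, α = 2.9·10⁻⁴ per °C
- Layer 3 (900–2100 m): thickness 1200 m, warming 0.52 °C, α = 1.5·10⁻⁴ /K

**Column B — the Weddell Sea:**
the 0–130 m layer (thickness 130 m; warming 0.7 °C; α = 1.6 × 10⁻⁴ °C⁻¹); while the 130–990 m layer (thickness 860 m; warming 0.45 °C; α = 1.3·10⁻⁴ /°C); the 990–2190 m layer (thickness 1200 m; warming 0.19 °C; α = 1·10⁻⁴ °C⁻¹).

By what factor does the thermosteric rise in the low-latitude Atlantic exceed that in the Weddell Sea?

A 2.7×10⁻⁴ × 0.75 × 270 = 0.054675 m
A Layer 2: 2.9×10⁻⁴ × 630 × 0.33 = 0.060291 m
A Layer 3: 0.52 × 1.5×10⁻⁴ × 1200 = 0.09360 m
A total: 0.208566 m
B Layer 1: 130 × 1.6×10⁻⁴ × 0.7 = 0.01456 m
B 130–990 m: 860 × 0.45 × 1.3×10⁻⁴ = 0.05031 m
B Layer 3: 0.19 × 1×10⁻⁴ × 1200 = 0.02280 m
B total: 0.08767 m
Ratio: 0.208566 / 0.08767 ≈ 2.379

2.4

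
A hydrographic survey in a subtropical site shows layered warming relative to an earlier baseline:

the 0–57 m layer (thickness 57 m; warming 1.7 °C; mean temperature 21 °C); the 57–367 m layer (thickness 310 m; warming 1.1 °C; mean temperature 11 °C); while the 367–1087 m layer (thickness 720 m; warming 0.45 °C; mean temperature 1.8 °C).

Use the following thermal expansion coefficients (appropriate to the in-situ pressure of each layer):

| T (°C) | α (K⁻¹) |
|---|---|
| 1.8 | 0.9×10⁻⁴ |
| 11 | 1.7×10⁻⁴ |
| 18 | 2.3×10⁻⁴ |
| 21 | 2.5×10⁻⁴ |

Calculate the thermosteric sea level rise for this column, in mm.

Layer 1 at 21 °C → α = 2.5×10⁻⁴ K⁻¹
Layer 2 at 11 °C → α = 1.7×10⁻⁴ K⁻¹
Layer 3 at 1.8 °C → α = 0.9×10⁻⁴ K⁻¹
2.5×10⁻⁴ × 57 × 1.7 = 0.024225 m
Layer 2: 1.7×10⁻⁴ × 1.1 × 310 = 0.05797 m
Layer 3: 0.9×10⁻⁴ × 720 × 0.45 = 0.02916 m
Δh = 0.024225 + 0.05797 + 0.02916 = 0.111355 m

Δh ≈ 111 mm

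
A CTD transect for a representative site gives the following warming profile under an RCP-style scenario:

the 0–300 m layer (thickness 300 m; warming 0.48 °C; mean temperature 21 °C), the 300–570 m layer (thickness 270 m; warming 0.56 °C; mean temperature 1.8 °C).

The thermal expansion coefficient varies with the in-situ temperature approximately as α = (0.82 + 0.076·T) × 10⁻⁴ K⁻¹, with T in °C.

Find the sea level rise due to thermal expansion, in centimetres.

Layer 1: α = (0.82 + 0.076×21)×10⁻⁴ = 2.416×10⁻⁴ K⁻¹
Layer 2: α = (0.82 + 0.076×1.8)×10⁻⁴ = 0.9568×10⁻⁴ K⁻¹
0.48 × 300 × 2.416×10⁻⁴ = 0.0347904 m
300–570 m: 270 × 0.9568×10⁻⁴ × 0.56 = 0.014466816 m
Δh = 0.0347904 + 0.014466816 = 0.049257216 m

4.9 cm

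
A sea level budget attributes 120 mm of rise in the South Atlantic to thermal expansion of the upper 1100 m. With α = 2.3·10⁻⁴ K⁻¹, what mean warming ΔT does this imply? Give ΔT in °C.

ΔT ≈ 0.474 °C

ΔT = Δh/(αH) = 0.12 / (2.3×10⁻⁴ × 1100) ≈ 0.4743 °C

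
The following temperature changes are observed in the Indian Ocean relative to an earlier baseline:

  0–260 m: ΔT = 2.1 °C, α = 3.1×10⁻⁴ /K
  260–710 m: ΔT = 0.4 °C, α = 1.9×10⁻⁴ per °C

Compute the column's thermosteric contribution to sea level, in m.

0–260 m: 2.1 × 3.1×10⁻⁴ × 260 = 0.16926 m
Layer 2: 0.4 × 450 × 1.9×10⁻⁴ = 0.03420 m
Δh = 0.16926 + 0.03420 = 0.20346 m

Δh ≈ 0.20 m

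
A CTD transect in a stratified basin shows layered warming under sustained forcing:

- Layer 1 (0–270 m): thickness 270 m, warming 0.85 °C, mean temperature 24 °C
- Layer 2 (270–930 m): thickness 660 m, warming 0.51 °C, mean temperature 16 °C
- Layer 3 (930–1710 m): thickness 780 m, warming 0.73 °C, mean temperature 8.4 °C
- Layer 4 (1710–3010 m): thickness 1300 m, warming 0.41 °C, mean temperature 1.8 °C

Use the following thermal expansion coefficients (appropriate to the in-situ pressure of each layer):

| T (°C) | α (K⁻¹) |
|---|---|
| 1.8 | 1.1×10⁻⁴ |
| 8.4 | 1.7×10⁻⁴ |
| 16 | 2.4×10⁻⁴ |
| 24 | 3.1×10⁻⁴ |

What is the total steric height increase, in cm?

about 31 cm

Layer 1 at 24 °C → α = 3.1×10⁻⁴ K⁻¹
Layer 2 at 16 °C → α = 2.4×10⁻⁴ K⁻¹
Layer 3 at 8.4 °C → α = 1.7×10⁻⁴ K⁻¹
Layer 4 at 1.8 °C → α = 1.1×10⁻⁴ K⁻¹
0–270 m: 0.85 × 270 × 3.1×10⁻⁴ = 0.071145 m
Layer 2: 0.51 × 660 × 2.4×10⁻⁴ = 0.080784 m
780 × 1.7×10⁻⁴ × 0.73 = 0.096798 m
1.1×10⁻⁴ × 0.41 × 1300 = 0.05863 m
Δh = 0.071145 + 0.080784 + 0.096798 + 0.05863 = 0.307357 m ≈ 31 cm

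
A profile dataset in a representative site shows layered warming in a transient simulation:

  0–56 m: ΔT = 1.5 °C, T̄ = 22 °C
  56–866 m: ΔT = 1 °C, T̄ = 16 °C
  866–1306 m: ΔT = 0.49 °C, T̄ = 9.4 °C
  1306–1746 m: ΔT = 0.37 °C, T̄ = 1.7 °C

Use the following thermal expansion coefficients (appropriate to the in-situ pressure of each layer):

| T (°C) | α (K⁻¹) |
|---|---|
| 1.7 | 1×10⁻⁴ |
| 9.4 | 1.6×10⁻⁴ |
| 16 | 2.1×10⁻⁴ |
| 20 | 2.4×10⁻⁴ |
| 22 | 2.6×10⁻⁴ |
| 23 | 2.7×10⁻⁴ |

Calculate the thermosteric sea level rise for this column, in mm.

Layer 1 at 22 °C → α = 2.6×10⁻⁴ K⁻¹
Layer 2 at 16 °C → α = 2.1×10⁻⁴ K⁻¹
Layer 3 at 9.4 °C → α = 1.6×10⁻⁴ K⁻¹
Layer 4 at 1.7 °C → α = 1×10⁻⁴ K⁻¹
0–56 m: 1.5 × 2.6×10⁻⁴ × 56 = 0.02184 m
56–866 m: 1 × 810 × 2.1×10⁻⁴ = 0.17010 m
866–1306 m: 0.49 × 440 × 1.6×10⁻⁴ = 0.034496 m
0.37 × 1×10⁻⁴ × 440 = 0.01628 m
Δh = 0.02184 + 0.17010 + 0.034496 + 0.01628 = 0.242716 m ≈ 243 mm

243 mm of thermosteric rise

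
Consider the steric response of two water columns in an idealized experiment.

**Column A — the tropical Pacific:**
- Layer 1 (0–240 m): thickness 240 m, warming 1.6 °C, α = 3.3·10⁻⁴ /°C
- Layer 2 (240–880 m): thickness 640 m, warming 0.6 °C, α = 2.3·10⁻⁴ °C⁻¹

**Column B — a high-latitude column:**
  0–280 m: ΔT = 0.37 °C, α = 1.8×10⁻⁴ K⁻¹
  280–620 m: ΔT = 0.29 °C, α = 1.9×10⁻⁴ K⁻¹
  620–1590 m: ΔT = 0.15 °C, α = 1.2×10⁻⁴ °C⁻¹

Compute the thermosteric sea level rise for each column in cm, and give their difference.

A Layer 1: 3.3×10⁻⁴ × 240 × 1.6 = 0.12672 m
A 240–880 m: 2.3×10⁻⁴ × 640 × 0.6 = 0.08832 m
A total: 0.21504 m
B 0–280 m: 1.8×10⁻⁴ × 0.37 × 280 = 0.018648 m
B 0.29 × 1.9×10⁻⁴ × 340 = 0.018734 m
B 970 × 0.15 × 1.2×10⁻⁴ = 0.01746 m
B total: 0.054842 m
Difference: 0.21504 − 0.054842 = 0.160198 m

A: 22 cm; B: 5.5 cm; difference 16 cm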